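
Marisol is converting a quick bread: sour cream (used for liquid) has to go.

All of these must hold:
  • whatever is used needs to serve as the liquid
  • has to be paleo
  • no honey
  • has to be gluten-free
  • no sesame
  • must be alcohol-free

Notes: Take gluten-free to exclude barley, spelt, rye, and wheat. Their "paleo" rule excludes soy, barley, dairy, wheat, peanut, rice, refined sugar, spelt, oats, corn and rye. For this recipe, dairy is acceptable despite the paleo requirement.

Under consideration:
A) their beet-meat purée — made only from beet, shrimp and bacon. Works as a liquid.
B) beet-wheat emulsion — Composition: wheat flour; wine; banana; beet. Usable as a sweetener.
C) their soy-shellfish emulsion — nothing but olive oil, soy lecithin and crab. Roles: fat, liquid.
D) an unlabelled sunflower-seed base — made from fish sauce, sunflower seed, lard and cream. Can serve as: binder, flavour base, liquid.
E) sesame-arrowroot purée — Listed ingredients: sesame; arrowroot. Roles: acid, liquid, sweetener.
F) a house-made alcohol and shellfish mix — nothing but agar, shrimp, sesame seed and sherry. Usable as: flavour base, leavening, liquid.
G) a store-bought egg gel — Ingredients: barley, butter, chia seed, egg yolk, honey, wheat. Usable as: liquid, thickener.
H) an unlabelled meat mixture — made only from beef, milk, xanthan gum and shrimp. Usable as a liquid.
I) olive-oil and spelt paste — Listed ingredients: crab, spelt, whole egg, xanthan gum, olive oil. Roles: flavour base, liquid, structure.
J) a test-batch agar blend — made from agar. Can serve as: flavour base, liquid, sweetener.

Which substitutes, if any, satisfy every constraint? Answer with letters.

A, D, H, J

A: works as a liquid, no sesame, no alcohol — OK
B: not usable as a liquid; has wheat flour, so not gluten-free (and 2 more) — reject
C: has soy lecithin, so not paleo — reject
D: dairy is permitted under the paleo carve-out; nothing else excluded — keep
E: has sesame, so not sesame-free — no
F: has sesame seed, so not sesame-free; has sherry, so not alcohol-free — no
G: has barley, so not gluten-free; has barley, so not paleo (and 1 more) — out
H: dairy is permitted under the paleo carve-out; nothing else excluded — valid
I: has spelt, so not gluten-free; has spelt, so not paleo — out
J: every rule checks out — valid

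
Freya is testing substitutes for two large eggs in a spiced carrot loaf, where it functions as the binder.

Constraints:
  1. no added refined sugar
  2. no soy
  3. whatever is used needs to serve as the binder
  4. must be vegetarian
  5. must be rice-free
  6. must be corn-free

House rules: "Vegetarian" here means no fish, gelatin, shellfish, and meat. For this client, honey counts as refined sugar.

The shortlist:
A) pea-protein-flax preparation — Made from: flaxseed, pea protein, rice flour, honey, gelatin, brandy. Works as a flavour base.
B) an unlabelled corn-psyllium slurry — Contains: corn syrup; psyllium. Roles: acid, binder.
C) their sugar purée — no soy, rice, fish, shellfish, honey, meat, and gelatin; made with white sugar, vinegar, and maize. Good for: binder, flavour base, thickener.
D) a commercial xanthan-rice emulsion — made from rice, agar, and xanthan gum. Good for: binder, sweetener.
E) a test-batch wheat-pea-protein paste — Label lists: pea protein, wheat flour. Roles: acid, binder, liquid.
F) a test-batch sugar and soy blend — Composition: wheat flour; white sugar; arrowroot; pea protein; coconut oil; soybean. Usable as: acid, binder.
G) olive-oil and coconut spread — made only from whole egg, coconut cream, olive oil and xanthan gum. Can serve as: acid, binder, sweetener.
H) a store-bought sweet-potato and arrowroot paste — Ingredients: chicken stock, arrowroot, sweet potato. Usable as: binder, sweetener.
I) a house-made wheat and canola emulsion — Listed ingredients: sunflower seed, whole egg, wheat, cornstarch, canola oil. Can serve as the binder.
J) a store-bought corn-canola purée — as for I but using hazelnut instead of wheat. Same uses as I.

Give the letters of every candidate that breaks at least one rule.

A, B, C, D, F, H, I, J

A: not usable as a binder; has gelatin, so not vegetarian (and 2 more) — reject
B: has corn syrup, so not corn-free — out
C: has maize, so not corn-free; has white sugar, so not no-added-sugar — reject
D: has rice, so not rice-free — out
E: every rule checks out — OK
F: has white sugar, so not no-added-sugar; has soybean, so not soy-free — reject
G: no rice, no-added-sugar — OK
H: has chicken stock, so not vegetarian — no
I: has cornstarch, so not corn-free — no
J: has cornstarch, so not corn-free — reject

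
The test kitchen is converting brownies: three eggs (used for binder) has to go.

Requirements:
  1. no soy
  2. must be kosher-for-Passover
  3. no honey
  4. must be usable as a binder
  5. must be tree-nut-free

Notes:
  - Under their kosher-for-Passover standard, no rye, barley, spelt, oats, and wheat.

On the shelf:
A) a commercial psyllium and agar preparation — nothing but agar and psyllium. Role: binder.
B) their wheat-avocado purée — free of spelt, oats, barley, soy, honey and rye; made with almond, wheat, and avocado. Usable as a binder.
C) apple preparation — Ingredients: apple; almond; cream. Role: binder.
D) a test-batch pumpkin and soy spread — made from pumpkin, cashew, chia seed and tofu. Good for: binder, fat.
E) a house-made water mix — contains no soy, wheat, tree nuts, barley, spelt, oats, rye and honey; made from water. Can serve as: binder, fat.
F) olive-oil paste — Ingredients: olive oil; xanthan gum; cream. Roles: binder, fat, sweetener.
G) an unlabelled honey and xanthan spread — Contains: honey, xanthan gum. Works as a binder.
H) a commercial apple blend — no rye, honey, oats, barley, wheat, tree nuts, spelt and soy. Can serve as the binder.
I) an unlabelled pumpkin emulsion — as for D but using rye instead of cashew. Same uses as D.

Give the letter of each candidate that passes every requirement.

A: only psyllium and agar; none excluded — keep
B: has wheat, so not kosher-for-Passover; has almond, so not tree-nut-free — no
C: has almond, so not tree-nut-free — out
D: has cashew, so not tree-nut-free; has tofu, so not soy-free — out
E: no tree nuts, no soy — keep
F: only cream, olive oil and xanthan gum; none excluded — keep
G: has honey, so not honey-free — no
H: works as a binder, kosher-for-Passover, no soy — valid
I: has rye, so not kosher-for-Passover; has tofu, so not soy-free — out

A, E, F, H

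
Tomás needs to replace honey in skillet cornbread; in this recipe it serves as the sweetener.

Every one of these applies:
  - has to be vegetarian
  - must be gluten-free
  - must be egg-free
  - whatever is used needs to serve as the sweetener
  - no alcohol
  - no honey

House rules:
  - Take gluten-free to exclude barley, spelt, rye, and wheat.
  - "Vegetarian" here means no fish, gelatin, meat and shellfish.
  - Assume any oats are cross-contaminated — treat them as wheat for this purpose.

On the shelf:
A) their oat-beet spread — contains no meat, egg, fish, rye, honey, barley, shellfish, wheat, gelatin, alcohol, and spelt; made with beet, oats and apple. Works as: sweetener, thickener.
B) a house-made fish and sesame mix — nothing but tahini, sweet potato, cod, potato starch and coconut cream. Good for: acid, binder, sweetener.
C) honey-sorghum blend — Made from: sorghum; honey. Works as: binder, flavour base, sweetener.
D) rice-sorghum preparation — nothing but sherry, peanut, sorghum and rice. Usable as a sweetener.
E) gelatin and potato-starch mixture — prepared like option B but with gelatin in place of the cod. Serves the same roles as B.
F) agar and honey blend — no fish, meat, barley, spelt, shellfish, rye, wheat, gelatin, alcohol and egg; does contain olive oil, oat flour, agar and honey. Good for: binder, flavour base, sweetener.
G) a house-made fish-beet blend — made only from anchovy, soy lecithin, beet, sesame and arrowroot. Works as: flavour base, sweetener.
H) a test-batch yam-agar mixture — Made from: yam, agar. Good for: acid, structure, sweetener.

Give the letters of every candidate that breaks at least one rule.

A: has oats, so not gluten-free — out
B: has cod, so not vegetarian — out
C: has honey, so not honey-free — out
D: has sherry, so not alcohol-free — reject
E: has gelatin, so not vegetarian — out
F: has oat flour, so not gluten-free; has honey, so not honey-free — out
G: has anchovy, so not vegetarian — out
H: nothing on the exclusion list — keep

A, B, C, D, E, F, G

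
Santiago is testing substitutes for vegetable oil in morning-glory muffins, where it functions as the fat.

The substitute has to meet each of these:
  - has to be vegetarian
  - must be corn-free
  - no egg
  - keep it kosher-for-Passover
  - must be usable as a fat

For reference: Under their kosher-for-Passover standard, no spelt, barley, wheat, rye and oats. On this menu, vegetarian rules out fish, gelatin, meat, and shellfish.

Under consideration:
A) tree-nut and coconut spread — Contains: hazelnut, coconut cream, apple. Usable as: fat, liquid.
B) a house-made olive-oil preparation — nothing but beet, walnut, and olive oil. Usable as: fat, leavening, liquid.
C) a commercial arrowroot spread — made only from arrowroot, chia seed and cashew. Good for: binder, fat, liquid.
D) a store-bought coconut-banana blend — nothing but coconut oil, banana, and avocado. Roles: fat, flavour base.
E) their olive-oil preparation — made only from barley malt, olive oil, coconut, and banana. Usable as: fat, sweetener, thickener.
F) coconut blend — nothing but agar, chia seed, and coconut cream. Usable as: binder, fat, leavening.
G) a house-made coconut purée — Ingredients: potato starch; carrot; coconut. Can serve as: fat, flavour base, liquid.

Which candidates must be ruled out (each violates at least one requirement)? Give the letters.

A: all constraints satisfied — valid
B: works as a fat, no egg, kosher-for-Passover — valid
C: vegetarian, no corn — valid
D: only coconut oil, banana, and avocado; none excluded — keep
E: has barley malt, so not kosher-for-Passover — out
F: only coconut cream, chia seed and agar; none excluded — OK
G: vegetarian, kosher-for-Passover — valid

E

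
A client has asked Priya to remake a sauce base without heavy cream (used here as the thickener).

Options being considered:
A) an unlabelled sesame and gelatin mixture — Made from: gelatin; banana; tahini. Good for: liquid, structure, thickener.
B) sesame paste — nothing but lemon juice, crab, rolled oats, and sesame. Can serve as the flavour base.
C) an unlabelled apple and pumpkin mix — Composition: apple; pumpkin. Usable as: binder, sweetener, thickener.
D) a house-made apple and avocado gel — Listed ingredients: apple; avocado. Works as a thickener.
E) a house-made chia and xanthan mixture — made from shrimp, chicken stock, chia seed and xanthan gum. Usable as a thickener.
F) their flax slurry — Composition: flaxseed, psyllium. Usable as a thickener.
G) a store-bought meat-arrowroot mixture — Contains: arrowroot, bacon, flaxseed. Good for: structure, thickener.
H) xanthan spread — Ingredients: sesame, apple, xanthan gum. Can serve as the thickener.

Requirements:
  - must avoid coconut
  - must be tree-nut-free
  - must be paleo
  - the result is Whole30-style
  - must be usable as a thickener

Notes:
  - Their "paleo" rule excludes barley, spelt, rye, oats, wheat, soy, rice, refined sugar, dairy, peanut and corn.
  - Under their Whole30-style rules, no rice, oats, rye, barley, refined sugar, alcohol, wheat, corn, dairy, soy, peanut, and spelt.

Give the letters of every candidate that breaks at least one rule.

A: only gelatin, tahini and banana; none excluded — keep
B: not usable as a thickener; has rolled oats, so not paleo (and 1 more) — out
C: works as a thickener, paleo, no coconut — OK
D: only avocado and apple; none excluded — valid
E: chicken stock and shrimp etc. — none of it excluded — keep
F: all constraints satisfied — valid
G: only bacon, flaxseed, and arrowroot; none excluded — valid
H: no tree nuts, Whole30-style — OK

B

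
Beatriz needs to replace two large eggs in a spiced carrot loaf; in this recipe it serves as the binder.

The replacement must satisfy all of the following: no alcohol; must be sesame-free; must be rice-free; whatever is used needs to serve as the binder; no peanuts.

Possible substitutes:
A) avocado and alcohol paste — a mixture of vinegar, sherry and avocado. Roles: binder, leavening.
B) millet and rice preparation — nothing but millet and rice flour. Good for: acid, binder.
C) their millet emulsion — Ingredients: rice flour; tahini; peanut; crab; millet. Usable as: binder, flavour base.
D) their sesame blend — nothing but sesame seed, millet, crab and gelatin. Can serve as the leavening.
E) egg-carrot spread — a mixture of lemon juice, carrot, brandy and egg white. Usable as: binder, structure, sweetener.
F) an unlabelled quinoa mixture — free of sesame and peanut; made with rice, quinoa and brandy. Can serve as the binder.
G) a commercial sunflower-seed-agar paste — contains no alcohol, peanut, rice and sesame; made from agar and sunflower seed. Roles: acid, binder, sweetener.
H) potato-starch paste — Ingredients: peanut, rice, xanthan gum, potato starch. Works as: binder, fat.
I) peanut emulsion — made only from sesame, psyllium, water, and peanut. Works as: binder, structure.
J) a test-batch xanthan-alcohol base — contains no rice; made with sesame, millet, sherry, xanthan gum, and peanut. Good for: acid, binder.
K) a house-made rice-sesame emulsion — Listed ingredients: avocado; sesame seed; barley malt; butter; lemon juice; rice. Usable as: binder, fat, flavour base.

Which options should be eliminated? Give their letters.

A: has sherry, so not alcohol-free — reject
B: has rice flour, so not rice-free — reject
C: has rice flour, so not rice-free; has peanut, so not peanut-free (and 1 more) — out
D: not usable as a binder; has sesame seed, so not sesame-free — out
E: has brandy, so not alcohol-free — out
F: has brandy, so not alcohol-free; has rice, so not rice-free — out
G: no sesame, no peanut — valid
H: has rice, so not rice-free; has peanut, so not peanut-free — out
I: has peanut, so not peanut-free; has sesame, so not sesame-free — reject
J: has sherry, so not alcohol-free; has peanut, so not peanut-free (and 1 more) — reject
K: has rice, so not rice-free; has sesame seed, so not sesame-free — reject

A, B, C, D, E, F, H, I, J, K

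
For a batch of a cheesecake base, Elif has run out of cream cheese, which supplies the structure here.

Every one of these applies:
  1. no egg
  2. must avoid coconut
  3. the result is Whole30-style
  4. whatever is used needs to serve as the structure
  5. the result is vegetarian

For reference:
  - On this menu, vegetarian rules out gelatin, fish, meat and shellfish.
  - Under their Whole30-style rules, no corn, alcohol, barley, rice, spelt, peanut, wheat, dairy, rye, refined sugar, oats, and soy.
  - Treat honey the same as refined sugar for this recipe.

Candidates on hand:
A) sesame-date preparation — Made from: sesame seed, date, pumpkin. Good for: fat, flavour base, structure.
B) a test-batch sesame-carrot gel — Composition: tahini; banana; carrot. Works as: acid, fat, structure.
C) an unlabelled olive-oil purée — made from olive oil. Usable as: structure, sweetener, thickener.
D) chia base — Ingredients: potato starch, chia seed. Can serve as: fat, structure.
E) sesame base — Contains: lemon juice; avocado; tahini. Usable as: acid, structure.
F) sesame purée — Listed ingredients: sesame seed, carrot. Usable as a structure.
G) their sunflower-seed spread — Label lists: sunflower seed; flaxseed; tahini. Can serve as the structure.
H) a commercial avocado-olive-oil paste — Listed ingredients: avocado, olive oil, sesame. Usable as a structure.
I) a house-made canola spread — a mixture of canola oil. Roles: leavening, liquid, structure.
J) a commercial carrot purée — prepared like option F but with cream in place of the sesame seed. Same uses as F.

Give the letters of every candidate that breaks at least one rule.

A: every rule checks out — valid
B: all constraints satisfied — keep
C: vegetarian, no egg — valid
D: all constraints satisfied — keep
E: Whole30-style, no egg — keep
F: works as a structure, vegetarian, no coconut — valid
G: works as a structure, no coconut, no egg — OK
H: vegetarian, no egg — OK
I: all constraints satisfied — valid
J: has cream, so not Whole30-style — out

J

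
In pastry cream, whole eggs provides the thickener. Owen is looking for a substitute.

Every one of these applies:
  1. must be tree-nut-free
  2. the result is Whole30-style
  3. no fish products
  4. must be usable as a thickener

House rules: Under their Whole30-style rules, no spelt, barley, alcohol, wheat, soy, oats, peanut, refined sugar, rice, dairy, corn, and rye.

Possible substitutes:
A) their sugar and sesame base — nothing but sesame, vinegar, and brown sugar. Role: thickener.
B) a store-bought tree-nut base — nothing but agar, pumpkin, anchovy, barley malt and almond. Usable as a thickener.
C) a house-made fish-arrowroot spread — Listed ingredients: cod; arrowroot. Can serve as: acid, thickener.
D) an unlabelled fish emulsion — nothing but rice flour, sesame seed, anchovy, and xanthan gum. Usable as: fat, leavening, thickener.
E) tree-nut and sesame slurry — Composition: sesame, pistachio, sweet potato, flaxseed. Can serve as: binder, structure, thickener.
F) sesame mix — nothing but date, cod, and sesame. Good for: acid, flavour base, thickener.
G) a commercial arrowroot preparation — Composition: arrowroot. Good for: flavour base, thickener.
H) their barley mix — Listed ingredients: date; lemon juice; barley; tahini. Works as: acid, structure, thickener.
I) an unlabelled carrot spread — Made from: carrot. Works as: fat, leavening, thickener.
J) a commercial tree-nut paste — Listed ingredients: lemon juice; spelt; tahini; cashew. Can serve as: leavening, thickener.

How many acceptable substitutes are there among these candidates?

2

A: has brown sugar, so not Whole30-style — reject
B: has barley malt, so not Whole30-style; has almond, so not tree-nut-free (and 1 more) — out
C: has cod, so not fish-free — no
D: has rice flour, so not Whole30-style; has anchovy, so not fish-free — reject
E: has pistachio, so not tree-nut-free — no
F: has cod, so not fish-free — no
G: no fish, no tree nuts — keep
H: has barley, so not Whole30-style — out
I: no tree nuts, no fish — OK
J: has spelt, so not Whole30-style; has cashew, so not tree-nut-free — out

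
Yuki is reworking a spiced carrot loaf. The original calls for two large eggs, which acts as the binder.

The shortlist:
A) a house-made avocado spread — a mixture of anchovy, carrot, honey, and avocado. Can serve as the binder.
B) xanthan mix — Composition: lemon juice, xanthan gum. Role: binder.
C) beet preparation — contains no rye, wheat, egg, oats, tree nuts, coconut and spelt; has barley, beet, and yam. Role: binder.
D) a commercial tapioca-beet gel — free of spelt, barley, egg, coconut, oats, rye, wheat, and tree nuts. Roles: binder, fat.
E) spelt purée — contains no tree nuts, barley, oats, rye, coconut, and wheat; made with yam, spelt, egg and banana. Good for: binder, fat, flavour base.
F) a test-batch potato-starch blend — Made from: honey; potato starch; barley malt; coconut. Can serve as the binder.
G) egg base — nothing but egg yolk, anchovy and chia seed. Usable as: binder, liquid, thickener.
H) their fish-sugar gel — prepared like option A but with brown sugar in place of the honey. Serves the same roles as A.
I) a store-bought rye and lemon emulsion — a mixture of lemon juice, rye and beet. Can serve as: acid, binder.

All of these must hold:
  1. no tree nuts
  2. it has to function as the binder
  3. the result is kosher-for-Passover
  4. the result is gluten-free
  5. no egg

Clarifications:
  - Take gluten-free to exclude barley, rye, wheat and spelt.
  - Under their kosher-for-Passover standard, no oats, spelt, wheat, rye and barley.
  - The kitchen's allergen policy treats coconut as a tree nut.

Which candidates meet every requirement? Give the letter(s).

A, B, D, H

A: anchovy and honey etc. — none of it excluded — keep
B: no egg, kosher-for-Passover — OK
C: has barley, so not gluten-free; has barley, so not kosher-for-Passover — reject
D: works as a binder, no egg, kosher-for-Passover — OK
E: has spelt, so not gluten-free; has spelt, so not kosher-for-Passover (and 1 more) — no
F: has barley malt, so not gluten-free; has barley malt, so not kosher-for-Passover (and 1 more) — out
G: has egg yolk, so not egg-free — no
H: anchovy and brown sugar etc. — none of it excluded — valid
I: has rye, so not gluten-free; has rye, so not kosher-for-Passover — reject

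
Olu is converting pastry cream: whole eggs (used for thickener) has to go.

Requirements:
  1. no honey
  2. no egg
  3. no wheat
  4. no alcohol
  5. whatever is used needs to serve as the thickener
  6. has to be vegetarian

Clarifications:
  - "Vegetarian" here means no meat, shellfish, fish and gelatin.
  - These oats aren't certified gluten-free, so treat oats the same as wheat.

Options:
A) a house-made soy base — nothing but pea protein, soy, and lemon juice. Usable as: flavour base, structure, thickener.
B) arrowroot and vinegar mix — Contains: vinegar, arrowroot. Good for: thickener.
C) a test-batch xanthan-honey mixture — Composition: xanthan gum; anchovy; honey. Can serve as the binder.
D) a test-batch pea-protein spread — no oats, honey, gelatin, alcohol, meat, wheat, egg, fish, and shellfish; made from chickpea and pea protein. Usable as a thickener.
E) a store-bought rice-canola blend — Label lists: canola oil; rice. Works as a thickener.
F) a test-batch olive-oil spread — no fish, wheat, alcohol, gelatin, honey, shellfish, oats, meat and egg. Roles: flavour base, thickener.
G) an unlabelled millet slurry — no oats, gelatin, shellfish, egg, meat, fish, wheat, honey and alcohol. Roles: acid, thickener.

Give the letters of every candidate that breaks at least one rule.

A: no alcohol, no egg — keep
B: nothing on the exclusion list — keep
C: not usable as a thickener; has anchovy, so not vegetarian (and 1 more) — out
D: works as a thickener, vegetarian, no honey — OK
E: only rice and canola oil; none excluded — keep
F: every rule checks out — valid
G: works as a thickener, no alcohol, no honey — keep

C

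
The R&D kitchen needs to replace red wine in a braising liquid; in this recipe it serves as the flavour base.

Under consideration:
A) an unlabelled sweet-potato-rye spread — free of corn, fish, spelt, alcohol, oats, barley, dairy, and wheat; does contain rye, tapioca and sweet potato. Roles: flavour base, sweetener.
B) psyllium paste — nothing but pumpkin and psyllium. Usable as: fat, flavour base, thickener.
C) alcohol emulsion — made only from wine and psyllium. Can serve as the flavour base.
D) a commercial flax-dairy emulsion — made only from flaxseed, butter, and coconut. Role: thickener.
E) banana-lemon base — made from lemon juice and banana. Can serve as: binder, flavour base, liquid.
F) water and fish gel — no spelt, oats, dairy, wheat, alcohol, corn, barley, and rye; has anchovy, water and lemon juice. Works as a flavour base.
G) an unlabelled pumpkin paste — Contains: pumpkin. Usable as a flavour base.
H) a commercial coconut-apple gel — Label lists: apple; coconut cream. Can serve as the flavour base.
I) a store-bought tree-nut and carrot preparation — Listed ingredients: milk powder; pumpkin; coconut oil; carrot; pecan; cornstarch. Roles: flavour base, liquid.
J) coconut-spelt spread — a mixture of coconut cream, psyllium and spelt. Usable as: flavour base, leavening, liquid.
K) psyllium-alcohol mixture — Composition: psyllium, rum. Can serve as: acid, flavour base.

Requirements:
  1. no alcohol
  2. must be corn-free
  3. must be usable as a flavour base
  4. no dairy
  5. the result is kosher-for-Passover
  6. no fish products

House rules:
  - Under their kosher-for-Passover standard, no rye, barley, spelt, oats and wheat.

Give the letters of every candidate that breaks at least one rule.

A: has rye, so not kosher-for-Passover — reject
B: every rule checks out — valid
C: has wine, so not alcohol-free — reject
D: not usable as a flavour base; has butter, so not dairy-free — no
E: works as a flavour base, no alcohol, no fish — valid
F: has anchovy, so not fish-free — out
G: works as a flavour base, kosher-for-Passover, no fish — OK
H: works as a flavour base, no corn, no dairy — keep
I: has milk powder, so not dairy-free; has cornstarch, so not corn-free — no
J: has spelt, so not kosher-for-Passover — no
K: has rum, so not alcohol-free — out

A, C, D, F, I, J, K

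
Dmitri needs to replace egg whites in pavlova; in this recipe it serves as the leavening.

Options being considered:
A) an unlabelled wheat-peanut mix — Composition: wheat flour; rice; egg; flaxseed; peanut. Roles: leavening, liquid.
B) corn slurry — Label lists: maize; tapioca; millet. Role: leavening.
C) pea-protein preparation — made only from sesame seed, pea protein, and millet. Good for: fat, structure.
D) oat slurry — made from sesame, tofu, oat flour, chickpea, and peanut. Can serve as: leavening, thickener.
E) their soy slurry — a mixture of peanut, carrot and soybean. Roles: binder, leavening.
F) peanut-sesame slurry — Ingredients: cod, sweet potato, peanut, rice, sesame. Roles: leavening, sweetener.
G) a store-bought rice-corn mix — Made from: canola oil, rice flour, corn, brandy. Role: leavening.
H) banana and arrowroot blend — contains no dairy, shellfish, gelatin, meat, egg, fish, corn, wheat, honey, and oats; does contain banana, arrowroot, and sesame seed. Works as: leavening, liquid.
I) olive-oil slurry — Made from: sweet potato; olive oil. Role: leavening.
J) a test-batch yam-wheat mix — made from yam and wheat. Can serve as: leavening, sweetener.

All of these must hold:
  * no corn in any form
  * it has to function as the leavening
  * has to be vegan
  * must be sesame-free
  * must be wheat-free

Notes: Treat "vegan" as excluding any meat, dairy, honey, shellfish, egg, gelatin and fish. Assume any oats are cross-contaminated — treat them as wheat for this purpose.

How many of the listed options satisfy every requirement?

A: has egg, so not vegan; has wheat flour, so not wheat-free — reject
B: has maize, so not corn-free — out
C: not usable as a leavening; has sesame seed, so not sesame-free — out
D: has sesame, so not sesame-free; has oat flour, so not wheat-free — out
E: nothing on the exclusion list — OK
F: has cod, so not vegan; has sesame, so not sesame-free — reject
G: has corn, so not corn-free — out
H: has sesame seed, so not sesame-free — reject
I: only olive oil and sweet potato; none excluded — keep
J: has wheat, so not wheat-free — out

2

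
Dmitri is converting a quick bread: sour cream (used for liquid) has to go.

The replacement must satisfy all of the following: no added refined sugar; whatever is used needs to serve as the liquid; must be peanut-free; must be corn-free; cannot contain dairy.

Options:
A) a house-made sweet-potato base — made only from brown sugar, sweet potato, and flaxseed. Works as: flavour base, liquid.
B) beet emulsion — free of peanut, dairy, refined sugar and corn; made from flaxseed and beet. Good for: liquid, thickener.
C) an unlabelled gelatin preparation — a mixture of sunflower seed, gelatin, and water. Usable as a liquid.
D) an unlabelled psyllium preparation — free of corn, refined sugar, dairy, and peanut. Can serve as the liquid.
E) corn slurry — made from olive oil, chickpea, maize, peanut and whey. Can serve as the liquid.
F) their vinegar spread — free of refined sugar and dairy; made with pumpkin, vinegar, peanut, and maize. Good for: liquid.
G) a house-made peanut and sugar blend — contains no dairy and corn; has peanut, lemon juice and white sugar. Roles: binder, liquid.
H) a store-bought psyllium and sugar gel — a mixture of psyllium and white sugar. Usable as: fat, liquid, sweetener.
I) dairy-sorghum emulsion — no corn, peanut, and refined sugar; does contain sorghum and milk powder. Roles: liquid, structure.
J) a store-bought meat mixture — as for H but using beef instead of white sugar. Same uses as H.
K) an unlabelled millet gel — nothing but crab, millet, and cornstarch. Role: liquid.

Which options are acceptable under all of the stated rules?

B, C, D, J

A: has brown sugar, so not no-added-sugar — out
B: no peanut, no dairy — valid
C: only gelatin, sunflower seed and water; none excluded — keep
D: works as a liquid, no peanut, no corn — keep
E: has whey, so not dairy-free; has maize, so not corn-free (and 1 more) — no
F: has maize, so not corn-free; has peanut, so not peanut-free — reject
G: has white sugar, so not no-added-sugar; has peanut, so not peanut-free — out
H: has white sugar, so not no-added-sugar — out
I: has milk powder, so not dairy-free — reject
J: no refined sugar, no dairy — valid
K: has cornstarch, so not corn-free — reject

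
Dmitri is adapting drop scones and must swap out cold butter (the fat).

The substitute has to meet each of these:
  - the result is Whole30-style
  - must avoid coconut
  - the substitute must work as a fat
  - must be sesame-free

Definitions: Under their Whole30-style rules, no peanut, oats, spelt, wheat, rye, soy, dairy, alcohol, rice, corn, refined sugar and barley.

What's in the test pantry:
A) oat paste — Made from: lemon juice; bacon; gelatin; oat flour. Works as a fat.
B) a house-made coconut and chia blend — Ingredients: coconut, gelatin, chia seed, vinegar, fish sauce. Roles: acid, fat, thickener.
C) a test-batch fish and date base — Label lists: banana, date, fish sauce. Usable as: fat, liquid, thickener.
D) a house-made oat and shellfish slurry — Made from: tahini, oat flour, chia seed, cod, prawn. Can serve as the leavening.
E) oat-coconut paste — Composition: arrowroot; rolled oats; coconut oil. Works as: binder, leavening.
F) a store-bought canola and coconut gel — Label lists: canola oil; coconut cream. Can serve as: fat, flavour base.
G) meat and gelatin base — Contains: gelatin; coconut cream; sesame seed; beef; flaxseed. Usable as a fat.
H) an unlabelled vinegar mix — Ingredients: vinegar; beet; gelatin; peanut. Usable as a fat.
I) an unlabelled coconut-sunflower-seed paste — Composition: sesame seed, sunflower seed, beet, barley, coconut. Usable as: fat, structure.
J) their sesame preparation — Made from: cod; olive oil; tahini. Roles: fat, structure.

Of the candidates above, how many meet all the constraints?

A: has oat flour, so not Whole30-style — out
B: has coconut, so not coconut-free — reject
C: all constraints satisfied — valid
D: not usable as a fat; has oat flour, so not Whole30-style (and 1 more) — out
E: not usable as a fat; has rolled oats, so not Whole30-style (and 1 more) — no
F: has coconut cream, so not coconut-free — out
G: has coconut cream, so not coconut-free; has sesame seed, so not sesame-free — out
H: has peanut, so not Whole30-style — no
I: has barley, so not Whole30-style; has coconut, so not coconut-free (and 1 more) — reject
J: has tahini, so not sesame-free — out

1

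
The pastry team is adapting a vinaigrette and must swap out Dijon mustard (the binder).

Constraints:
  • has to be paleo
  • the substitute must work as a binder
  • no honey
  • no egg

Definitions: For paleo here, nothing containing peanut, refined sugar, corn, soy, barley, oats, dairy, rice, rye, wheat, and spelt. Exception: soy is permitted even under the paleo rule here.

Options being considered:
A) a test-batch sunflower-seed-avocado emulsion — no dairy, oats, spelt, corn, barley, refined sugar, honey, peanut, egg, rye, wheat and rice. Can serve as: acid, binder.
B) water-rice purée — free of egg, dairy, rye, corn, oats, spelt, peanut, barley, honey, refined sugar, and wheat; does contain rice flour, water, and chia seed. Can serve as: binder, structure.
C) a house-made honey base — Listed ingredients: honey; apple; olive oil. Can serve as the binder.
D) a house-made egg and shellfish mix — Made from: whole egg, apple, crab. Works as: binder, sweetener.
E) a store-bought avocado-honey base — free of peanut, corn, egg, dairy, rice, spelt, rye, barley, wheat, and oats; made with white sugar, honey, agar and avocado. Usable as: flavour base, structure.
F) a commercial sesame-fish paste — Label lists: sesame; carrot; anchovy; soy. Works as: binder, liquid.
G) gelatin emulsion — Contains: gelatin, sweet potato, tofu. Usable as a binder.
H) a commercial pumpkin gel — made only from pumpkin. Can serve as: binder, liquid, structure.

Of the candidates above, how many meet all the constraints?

A: no egg, no honey — valid
B: has rice flour, so not paleo — no
C: has honey, so not honey-free — out
D: has whole egg, so not egg-free — no
E: not usable as a binder; has white sugar, so not paleo (and 1 more) — no
F: soy is permitted under the paleo carve-out; nothing else excluded — valid
G: soy is permitted under the paleo carve-out; nothing else excluded — keep
H: nothing on the exclusion list — OK

4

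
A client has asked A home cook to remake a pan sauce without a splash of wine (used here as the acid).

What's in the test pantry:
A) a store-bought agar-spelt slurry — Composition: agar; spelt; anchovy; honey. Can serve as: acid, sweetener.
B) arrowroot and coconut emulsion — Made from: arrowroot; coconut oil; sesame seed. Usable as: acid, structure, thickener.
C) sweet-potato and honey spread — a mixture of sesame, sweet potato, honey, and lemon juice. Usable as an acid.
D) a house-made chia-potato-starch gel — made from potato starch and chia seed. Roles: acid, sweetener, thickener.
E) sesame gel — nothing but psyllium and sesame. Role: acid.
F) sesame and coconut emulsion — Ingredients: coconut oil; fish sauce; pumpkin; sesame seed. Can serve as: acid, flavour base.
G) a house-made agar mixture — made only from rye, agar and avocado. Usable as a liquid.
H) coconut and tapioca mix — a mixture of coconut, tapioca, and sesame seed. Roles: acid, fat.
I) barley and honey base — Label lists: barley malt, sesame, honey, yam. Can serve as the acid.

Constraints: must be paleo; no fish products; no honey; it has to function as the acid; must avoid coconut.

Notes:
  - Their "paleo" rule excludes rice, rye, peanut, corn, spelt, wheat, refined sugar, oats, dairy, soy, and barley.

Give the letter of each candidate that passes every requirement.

D, E

A: has spelt, so not paleo; has honey, so not honey-free (and 1 more) — reject
B: has coconut oil, so not coconut-free — reject
C: has honey, so not honey-free — reject
D: only potato starch and chia seed; none excluded — valid
E: all constraints satisfied — keep
F: has coconut oil, so not coconut-free; has fish sauce, so not fish-free — reject
G: not usable as an acid; has rye, so not paleo — reject
H: has coconut, so not coconut-free — reject
I: has barley malt, so not paleo; has honey, so not honey-free — no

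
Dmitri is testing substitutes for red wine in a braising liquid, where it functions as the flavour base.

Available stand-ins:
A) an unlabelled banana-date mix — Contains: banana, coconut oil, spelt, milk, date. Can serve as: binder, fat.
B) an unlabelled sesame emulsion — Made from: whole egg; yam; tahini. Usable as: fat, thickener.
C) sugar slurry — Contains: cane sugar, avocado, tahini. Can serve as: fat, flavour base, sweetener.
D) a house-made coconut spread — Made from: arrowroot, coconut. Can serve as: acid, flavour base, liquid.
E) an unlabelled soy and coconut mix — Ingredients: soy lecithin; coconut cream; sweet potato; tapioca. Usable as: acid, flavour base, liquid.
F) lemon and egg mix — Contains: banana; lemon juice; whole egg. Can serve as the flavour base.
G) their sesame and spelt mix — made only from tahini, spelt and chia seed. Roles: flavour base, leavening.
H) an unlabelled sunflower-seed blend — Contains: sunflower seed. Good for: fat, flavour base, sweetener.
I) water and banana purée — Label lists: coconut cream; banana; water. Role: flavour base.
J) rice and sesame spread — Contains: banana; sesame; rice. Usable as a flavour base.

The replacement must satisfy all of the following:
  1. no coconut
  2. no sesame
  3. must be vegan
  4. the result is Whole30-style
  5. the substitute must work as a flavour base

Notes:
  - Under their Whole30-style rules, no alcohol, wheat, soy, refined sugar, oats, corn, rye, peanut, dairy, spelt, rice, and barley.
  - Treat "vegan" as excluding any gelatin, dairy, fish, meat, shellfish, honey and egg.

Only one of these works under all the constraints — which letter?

A: not usable as a flavour base; has milk, so not Whole30-style (and 2 more) — out
B: not usable as a flavour base; has whole egg, so not vegan (and 1 more) — out
C: has cane sugar, so not Whole30-style; has tahini, so not sesame-free — no
D: has coconut, so not coconut-free — reject
E: has soy lecithin, so not Whole30-style; has coconut cream, so not coconut-free — out
F: has whole egg, so not vegan — no
G: has spelt, so not Whole30-style; has tahini, so not sesame-free — reject
H: only sunflower seed; none excluded — OK
I: has coconut cream, so not coconut-free — no
J: has rice, so not Whole30-style; has sesame, so not sesame-free — reject

H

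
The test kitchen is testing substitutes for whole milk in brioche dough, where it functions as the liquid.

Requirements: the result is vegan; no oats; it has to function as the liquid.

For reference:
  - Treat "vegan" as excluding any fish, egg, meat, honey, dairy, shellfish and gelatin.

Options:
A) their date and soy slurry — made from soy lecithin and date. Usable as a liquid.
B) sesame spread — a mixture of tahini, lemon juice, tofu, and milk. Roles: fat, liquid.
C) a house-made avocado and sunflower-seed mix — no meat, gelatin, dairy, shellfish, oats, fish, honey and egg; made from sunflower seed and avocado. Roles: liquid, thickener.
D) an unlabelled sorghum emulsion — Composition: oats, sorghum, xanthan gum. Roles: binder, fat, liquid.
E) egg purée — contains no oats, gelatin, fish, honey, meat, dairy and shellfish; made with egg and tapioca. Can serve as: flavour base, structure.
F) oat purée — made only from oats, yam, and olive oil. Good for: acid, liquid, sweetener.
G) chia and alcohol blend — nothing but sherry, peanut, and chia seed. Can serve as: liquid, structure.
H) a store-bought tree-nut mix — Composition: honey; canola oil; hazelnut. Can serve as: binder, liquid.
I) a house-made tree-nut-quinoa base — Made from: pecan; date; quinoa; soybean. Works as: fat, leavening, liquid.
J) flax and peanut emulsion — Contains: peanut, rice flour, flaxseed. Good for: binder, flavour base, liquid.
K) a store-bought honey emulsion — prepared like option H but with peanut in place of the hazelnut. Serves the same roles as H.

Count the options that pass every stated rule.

5

A: nothing on the exclusion list — OK
B: has milk, so not vegan — no
C: every rule checks out — valid
D: has oats, so not oat-free — out
E: not usable as a liquid; has egg, so not vegan — no
F: has oats, so not oat-free — out
G: nothing on the exclusion list — valid
H: has honey, so not vegan — out
I: soybean and pecan etc. — none of it excluded — valid
J: nothing on the exclusion list — OK
K: has honey, so not vegan — no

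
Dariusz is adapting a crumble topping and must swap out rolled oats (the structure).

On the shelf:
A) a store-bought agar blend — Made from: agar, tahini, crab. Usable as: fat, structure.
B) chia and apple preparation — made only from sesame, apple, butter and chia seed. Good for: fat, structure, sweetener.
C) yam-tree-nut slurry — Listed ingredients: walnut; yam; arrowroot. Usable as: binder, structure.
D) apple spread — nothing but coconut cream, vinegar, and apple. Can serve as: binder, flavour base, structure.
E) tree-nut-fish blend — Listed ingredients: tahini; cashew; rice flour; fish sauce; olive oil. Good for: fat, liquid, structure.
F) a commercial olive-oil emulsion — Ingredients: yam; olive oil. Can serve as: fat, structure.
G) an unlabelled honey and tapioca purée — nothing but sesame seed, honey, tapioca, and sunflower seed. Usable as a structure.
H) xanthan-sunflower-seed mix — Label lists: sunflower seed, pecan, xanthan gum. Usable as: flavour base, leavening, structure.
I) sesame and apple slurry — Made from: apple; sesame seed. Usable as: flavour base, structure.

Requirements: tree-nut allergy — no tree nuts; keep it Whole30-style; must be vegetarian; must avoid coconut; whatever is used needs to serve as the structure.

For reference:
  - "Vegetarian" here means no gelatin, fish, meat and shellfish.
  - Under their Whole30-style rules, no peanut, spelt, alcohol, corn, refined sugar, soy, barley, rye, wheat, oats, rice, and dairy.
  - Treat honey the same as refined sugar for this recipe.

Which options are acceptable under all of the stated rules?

F, I

A: has crab, so not vegetarian — reject
B: has butter, so not Whole30-style — out
C: has walnut, so not tree-nut-free — no
D: has coconut cream, so not coconut-free — no
E: has fish sauce, so not vegetarian; has rice flour, so not Whole30-style (and 1 more) — no
F: only olive oil and yam; none excluded — keep
G: has honey, so not Whole30-style — out
H: has pecan, so not tree-nut-free — reject
I: nothing on the exclusion list — OK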